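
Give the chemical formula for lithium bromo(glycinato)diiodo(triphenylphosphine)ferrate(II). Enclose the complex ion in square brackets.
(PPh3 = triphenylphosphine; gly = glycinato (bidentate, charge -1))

Li2[FeBr(gly)I2(PPh3)]

Ligands: 1 bromo (Br, -1), 2 iodo (I, -1), 1 triphenylphosphine (PPh3, neutral), 1 glycinato (gly, -1). Ligand charge sum = -4.
With Fe in oxidation state +2, the complex ion is [Fe...]^2−.
Charge balance with lithium (+1) requires 1 complex ion per 2 lithium.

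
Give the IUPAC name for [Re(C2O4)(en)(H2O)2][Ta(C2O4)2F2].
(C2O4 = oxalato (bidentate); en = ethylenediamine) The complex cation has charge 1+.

The complex cation is given as 1+; its ligand charges sum to -2, so Re = +3.
A 1:1 salt means the anion carries the equal and opposite charge, 1−.
Anion: ligand charges sum to -6; for the ion to be 1−, Ta = +5.

diaqua(ethylenediamine)oxalatorhenium(III) difluorodioxalatotantalate(V)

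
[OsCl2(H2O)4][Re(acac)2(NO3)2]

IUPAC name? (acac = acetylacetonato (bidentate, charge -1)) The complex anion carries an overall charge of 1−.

tetraaquadichloroosmium(III) bis(acetylacetonato)dinitratorhenate(III)

Both ions are complex: the cation is named first with the plain metal name, the anion second with the -ate form; each ion's ligands are alphabetised independently.
The complex anion is given as 1−; its ligand charges sum to -4, so Re = +3.
A 1:1 salt means the cation carries the equal and opposite charge, 1+.
Cation: ligand charges sum to -2; for the ion to be 1+, Os = +3.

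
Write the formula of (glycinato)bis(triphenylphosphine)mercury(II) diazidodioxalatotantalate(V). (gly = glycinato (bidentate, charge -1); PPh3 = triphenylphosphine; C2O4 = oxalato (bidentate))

[Hg(gly)(PPh3)2][Ta(C2O4)2(N3)2]

Cation [Hg…]: ligand charges -1, Hg(II) ⇒ ion charge 1+.
Anion [Ta…]: ligand charges -6, Ta(V) ⇒ ion charge 1−.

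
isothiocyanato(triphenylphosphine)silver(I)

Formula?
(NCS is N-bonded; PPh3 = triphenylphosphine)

[Ag(NCS)(PPh3)]

Ligands: 1 isothiocyanato (NCS, -1), 1 triphenylphosphine (PPh3, neutral). Ligand charge sum = -1.
With Ag in oxidation state +1, the complex ion is [Ag...].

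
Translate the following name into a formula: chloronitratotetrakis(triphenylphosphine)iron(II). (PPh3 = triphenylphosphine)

Ligands: 1 nitrato (NO3, -1), 1 chloro (Cl, -1), 4 triphenylphosphine (PPh3, neutral). Ligand charge sum = -2.
With Fe in oxidation state +2, the complex ion is [Fe...].

[FeCl(NO3)(PPh3)4]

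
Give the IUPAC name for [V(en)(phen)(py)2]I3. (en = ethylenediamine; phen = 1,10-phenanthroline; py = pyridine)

The 3 iodide counter-ions carry a total charge of -3, so each complex ion is 3+.
Ligand charges: 1×ethylenediamine (neutral), 1×1,10-phenanthroline (neutral), 2×pyridine (neutral); total 0. So V + (0) = 3+, giving V = +3.
Ligands are named alphabetically: ethylenediamine before phenanthroline before pyridine.

(ethylenediamine)(1,10-phenanthroline)bis(pyridine)vanadium(III) iodide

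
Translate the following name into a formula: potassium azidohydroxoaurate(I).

K[Au(N3)(OH)]

Ligands: 1 hydroxo (OH, -1), 1 azido (N3, -1). Ligand charge sum = -2.
With Au in oxidation state +1, the complex ion is [Au...]^1−.
Charge balance with potassium (+1) requires 1 complex ion per 1 potassium.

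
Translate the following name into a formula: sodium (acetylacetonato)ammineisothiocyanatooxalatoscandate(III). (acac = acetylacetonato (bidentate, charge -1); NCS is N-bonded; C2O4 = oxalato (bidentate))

Na[Sc(acac)(C2O4)(NCS)(NH3)]

Ligands: 1 acetylacetonato (acac, -1), 1 isothiocyanato (NCS, -1), 1 ammine (NH3, neutral), 1 oxalato (C2O4, -2). Ligand charge sum = -4.
With Sc in oxidation state +3, the complex ion is [Sc...]^1−.
Charge balance with sodium (+1) requires 1 complex ion per 1 sodium.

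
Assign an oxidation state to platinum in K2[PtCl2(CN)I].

+2

2 potassium outside the brackets (+1 each) → the complex ion is 2−.
Ligand charges: 1×CN = -1; 1×I = -1; 2×Cl = -2; sum -4.
Pt + (-4) = 2− ⇒ Pt is +2.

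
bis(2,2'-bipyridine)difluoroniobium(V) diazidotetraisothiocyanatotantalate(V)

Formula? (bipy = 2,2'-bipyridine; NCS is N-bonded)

Cation [Nb…]: ligand charges -2, Nb(V) ⇒ ion charge 3+.
Anion [Ta…]: ligand charges -6, Ta(V) ⇒ ion charge 1−.
One 3+ cation requires 3 of the 1− anion.

[Nb(bipy)2F2][Ta(N3)2(NCS)4]3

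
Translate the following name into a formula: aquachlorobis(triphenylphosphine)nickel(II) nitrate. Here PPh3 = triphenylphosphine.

[NiCl(H2O)(PPh3)2]NO3

Ligands: 2 triphenylphosphine (PPh3, neutral), 1 chloro (Cl, -1), 1 aqua (H2O, neutral). Ligand charge sum = -1.
Charge balance with nitrate (-1) requires 1 complex ion per 1 nitrate.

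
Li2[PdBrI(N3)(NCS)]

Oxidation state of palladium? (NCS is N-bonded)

+2

2 lithium outside the brackets (+1 each) → the complex ion is 2−.
Ligand charges: 1×N3 = -1; 1×Br = -1; 1×NCS = -1; 1×I = -1; sum -4.
Pd + (-4) = 2− ⇒ Pd is +2.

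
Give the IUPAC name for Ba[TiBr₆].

barium hexabromotitanate(IV)

The 1 barium counter-ion carries a total charge of +2, so each complex ion is 2−.
Ligand charges: 6×bromo (-1 each); total -6. So Ti + (-6) = 2−, giving Ti = +4.
The complex ion is anionic, so titanium takes the -ate form titanate(IV).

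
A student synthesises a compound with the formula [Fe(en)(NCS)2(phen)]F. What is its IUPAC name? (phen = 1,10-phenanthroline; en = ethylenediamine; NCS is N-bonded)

(ethylenediamine)diisothiocyanato(1,10-phenanthroline)iron(III) fluoride

The 1 fluoride counter-ion carries a total charge of -1, so each complex ion is 1+.
Ligand charges: 1×1,10-phenanthroline (neutral), 1×ethylenediamine (neutral), 2×isothiocyanato (-1 each); total -2. So Fe + (-2) = 1+, giving Fe = +3.
Ligands are named alphabetically: ethylenediamine before isothiocyanato before phenanthroline.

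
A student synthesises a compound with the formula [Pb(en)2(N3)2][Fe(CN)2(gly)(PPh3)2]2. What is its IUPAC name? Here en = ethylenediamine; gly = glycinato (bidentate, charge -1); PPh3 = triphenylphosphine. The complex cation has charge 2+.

diazidobis(ethylenediamine)lead(IV) dicyano(glycinato)bis(triphenylphosphine)ferrate(II)

The complex cation is given as 2+; its ligand charges sum to -2, so Pb = +4.
With 2 anions per cation, each anion must be 2/2 = 1−.
Anion: ligand charges sum to -3; for the ion to be 1−, Fe = +2.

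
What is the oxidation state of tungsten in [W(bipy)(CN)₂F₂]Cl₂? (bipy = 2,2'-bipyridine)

2 chloride outside the brackets (-1 each) → the complex ion is 2+.
Ligand charges: 2×CN = -2; 1×bipy neutral; 2×F = -2; sum -4.
W + (-4) = 2+ ⇒ W is +6.

+6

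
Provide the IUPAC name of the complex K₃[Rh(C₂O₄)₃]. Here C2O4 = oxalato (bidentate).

The 3 potassium counter-ions carry a total charge of +3, so each complex ion is 3−.
Ligand charges: 3×oxalato (-2 each); total -6. So Rh + (-6) = 3−, giving Rh = +3.
The complex ion is anionic, so rhodium takes the -ate form rhodate(III).

potassium trioxalatorhodate(III)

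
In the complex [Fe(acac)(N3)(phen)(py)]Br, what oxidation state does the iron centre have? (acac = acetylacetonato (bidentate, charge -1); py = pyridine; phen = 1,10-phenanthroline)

1 bromide outside the brackets (-1 each) → the complex ion is 1+.
Ligand charges: 1×acac = -1; 1×py neutral; 1×phen neutral; 1×N3 = -1; sum -2.
Fe + (-2) = 1+ ⇒ Fe is +3.

+3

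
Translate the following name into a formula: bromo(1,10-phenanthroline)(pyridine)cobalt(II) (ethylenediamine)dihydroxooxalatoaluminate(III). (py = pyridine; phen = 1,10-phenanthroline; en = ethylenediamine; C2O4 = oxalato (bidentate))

[CoBr(phen)(py)][Al(C2O4)(en)(OH)2]

Cation [Co…]: ligand charges -1, Co(II) ⇒ ion charge 1+.
Anion [Al…]: ligand charges -4, Al(III) ⇒ ion charge 1−.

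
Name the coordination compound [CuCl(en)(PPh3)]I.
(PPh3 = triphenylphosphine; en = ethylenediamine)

The 1 iodide counter-ion carries a total charge of -1, so each complex ion is 1+.
Ligand charges: 1×triphenylphosphine (neutral), 1×ethylenediamine (neutral), 1×chloro (-1 each); total -1. So Cu + (-1) = 1+, giving Cu = +2.
Ligands are named alphabetically: chloro before ethylenediamine before triphenylphosphine.

chloro(ethylenediamine)(triphenylphosphine)copper(II) iodide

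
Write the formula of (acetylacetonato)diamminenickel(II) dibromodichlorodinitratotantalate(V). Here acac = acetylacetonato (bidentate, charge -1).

Cation [Ni…]: ligand charges -1, Ni(II) ⇒ ion charge 1+.
Anion [Ta…]: ligand charges -6, Ta(V) ⇒ ion charge 1−.
One 1+ cation balances one 1− anion.

[Ni(acac)(NH3)2][TaBr2Cl2(NO3)2]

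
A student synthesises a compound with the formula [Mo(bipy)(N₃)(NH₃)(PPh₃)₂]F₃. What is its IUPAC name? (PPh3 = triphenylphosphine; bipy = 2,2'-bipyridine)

The 3 fluoride counter-ions carry a total charge of -3, so each complex ion is 3+.
Ligand charges: 2×triphenylphosphine (neutral), 1×ammine (neutral), 1×2,2'-bipyridine (neutral), 1×azido (-1 each); total -1. So Mo + (-1) = 3+, giving Mo = +4.
Ligands are named alphabetically: ammine before azido before bipyridine before triphenylphosphine.

ammineazido(2,2'-bipyridine)bis(triphenylphosphine)molybdenum(IV) fluoride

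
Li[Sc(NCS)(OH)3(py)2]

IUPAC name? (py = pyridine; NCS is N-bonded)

The 1 lithium counter-ion carries a total charge of +1, so each complex ion is 1−.
Ligand charges: 3×hydroxo (-1 each), 2×pyridine (neutral), 1×isothiocyanato (-1 each); total -4. So Sc + (-4) = 1−, giving Sc = +3.
The complex ion is anionic, so scandium takes the -ate form scandate(III).

lithium trihydroxoisothiocyanatobis(pyridine)scandate(III)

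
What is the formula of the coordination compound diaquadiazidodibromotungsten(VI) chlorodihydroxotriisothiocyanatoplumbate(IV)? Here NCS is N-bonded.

[WBr2(H2O)2(N3)2][PbCl(NCS)3(OH)2]

Cation [W…]: ligand charges -4, W(VI) ⇒ ion charge 2+.
Anion [Pb…]: ligand charges -6, Pb(IV) ⇒ ion charge 2−.
One 2+ cation balances one 2− anion.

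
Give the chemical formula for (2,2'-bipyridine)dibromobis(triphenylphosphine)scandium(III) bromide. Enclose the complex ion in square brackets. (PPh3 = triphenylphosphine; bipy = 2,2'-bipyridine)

Ligands: 2 triphenylphosphine (PPh3, neutral), 2 bromo (Br, -1), 1 2,2'-bipyridine (bipy, neutral). Ligand charge sum = -2.
With Sc in oxidation state +3, the complex ion is [Sc...]^1+.
Charge balance with bromide (-1) requires 1 complex ion per 1 bromide.

[Sc(bipy)Br2(PPh3)2]Br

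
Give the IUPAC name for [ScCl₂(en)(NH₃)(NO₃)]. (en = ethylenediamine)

There is no counter-ion, so the complex is neutral overall.
Ligand charges: 1×nitrato (-1 each), 1×ammine (neutral), 2×chloro (-1 each), 1×ethylenediamine (neutral); total -3. So Sc + (-3) = 0, giving Sc = +3.
Ligands are named alphabetically: ammine before chloro before ethylenediamine before nitrato.

amminedichloro(ethylenediamine)nitratoscandium(III)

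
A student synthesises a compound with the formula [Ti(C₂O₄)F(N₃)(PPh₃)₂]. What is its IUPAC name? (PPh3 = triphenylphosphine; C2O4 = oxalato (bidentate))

There is no counter-ion, so the complex is neutral overall.
Ligand charges: 2×triphenylphosphine (neutral), 1×oxalato (-2 each), 1×azido (-1 each), 1×fluoro (-1 each); total -4. So Ti + (-4) = 0, giving Ti = +4.
Ligands are named alphabetically: azido before fluoro before oxalato before triphenylphosphine.

azidofluorooxalatobis(triphenylphosphine)titanium(IV)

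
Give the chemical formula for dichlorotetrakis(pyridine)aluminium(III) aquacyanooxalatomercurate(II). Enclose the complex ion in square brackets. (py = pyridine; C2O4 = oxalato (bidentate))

Cation [Al…]: ligand charges -2, Al(III) ⇒ ion charge 1+.
Anion [Hg…]: ligand charges -3, Hg(II) ⇒ ion charge 1−.
One 1+ cation balances one 1− anion.

[AlCl2(py)4][Hg(C2O4)(CN)(H2O)]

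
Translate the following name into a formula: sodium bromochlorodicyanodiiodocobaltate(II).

Na4[CoBrCl(CN)2I2]

Ligands: 2 cyano (CN, -1), 1 chloro (Cl, -1), 2 iodo (I, -1), 1 bromo (Br, -1). Ligand charge sum = -6.
With Co in oxidation state +2, the complex ion is [Co...]^4−.
Charge balance with sodium (+1) requires 1 complex ion per 4 sodium.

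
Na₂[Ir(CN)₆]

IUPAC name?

The 2 sodium counter-ions carry a total charge of +2, so each complex ion is 2−.
Ligand charges: 6×cyano (-1 each); total -6. So Ir + (-6) = 2−, giving Ir = +4.
The complex ion is anionic, so iridium takes the -ate form iridate(IV).

sodium hexacyanoiridate(IV)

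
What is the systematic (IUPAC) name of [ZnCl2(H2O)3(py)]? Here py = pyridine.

There is no counter-ion, so the complex is neutral overall.
Ligand charges: 2×chloro (-1 each), 3×aqua (neutral), 1×pyridine (neutral); total -2. So Zn + (-2) = 0, giving Zn = +2.
Ligands are named alphabetically: aqua before chloro before pyridine.

triaquadichloro(pyridine)zinc(II)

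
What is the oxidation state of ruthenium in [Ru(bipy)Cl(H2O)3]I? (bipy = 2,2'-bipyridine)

1 iodide outside the brackets (-1 each) → the complex ion is 1+.
Ligand charges: 3×H2O neutral; 1×bipy neutral; 1×Cl = -1; sum -1.
Ru + (-1) = 1+ ⇒ Ru is +2.

+2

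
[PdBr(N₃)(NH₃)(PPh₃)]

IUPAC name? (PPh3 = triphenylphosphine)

There is no counter-ion, so the complex is neutral overall.
Ligand charges: 1×ammine (neutral), 1×azido (-1 each), 1×triphenylphosphine (neutral), 1×bromo (-1 each); total -2. So Pd + (-2) = 0, giving Pd = +2.
Ligands are named alphabetically: ammine before azido before bromo before triphenylphosphine.

ammineazidobromo(triphenylphosphine)palladium(II)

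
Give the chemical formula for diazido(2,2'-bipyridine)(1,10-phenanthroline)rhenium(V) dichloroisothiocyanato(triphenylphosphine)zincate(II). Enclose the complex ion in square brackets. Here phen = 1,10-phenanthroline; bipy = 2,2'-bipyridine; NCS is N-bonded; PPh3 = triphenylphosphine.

Cation [Re…]: ligand charges -2, Re(V) ⇒ ion charge 3+.
Anion [Zn…]: ligand charges -3, Zn(II) ⇒ ion charge 1−.
One 3+ cation requires 3 of the 1− anion.

[Re(bipy)(N3)2(phen)][ZnCl2(NCS)(PPh3)]3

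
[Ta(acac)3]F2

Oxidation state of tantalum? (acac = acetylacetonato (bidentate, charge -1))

+5

2 fluoride outside the brackets (-1 each) → the complex ion is 2+.
Ligand charges: 3×acac = -3; sum -3.
Ta + (-3) = 2+ ⇒ Ta is +5.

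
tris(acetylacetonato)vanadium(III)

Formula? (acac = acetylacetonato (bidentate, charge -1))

[V(acac)3]

Ligands: 3 acetylacetonato (acac, -1). Ligand charge sum = -3.
With V in oxidation state +3, the complex ion is [V...].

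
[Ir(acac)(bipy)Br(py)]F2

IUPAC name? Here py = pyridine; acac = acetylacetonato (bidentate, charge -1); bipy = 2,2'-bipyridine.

(acetylacetonato)(2,2'-bipyridine)bromo(pyridine)iridium(IV) fluoride

The 2 fluoride counter-ions carry a total charge of -2, so each complex ion is 2+.
Ligand charges: 1×pyridine (neutral), 1×acetylacetonato (-1 each), 1×bromo (-1 each), 1×2,2'-bipyridine (neutral); total -2. So Ir + (-2) = 2+, giving Ir = +4.
Ligands are named alphabetically: acetylacetonato before bipyridine before bromo before pyridine.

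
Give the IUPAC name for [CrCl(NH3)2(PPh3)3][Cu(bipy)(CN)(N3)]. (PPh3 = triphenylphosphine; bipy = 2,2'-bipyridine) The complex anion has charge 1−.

diamminechlorotris(triphenylphosphine)chromium(II) azido(2,2'-bipyridine)cyanocuprate(I)

Both ions are complex: the cation is named first with the plain metal name, the anion second with the -ate form; each ion's ligands are alphabetised independently.
The complex anion is given as 1−; its ligand charges sum to -2, so Cu = +1.
A 1:1 salt means the cation carries the equal and opposite charge, 1+.
Cation: ligand charges sum to -1; for the ion to be 1+, Cr = +2.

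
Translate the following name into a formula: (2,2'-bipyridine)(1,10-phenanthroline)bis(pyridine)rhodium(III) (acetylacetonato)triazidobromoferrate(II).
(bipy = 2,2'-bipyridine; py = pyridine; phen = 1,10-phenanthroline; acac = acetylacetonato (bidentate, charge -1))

Cation [Rh…]: ligand charges 0, Rh(III) ⇒ ion charge 3+.
Anion [Fe…]: ligand charges -5, Fe(II) ⇒ ion charge 3−.

[Rh(bipy)(phen)(py)2][Fe(acac)Br(N3)3]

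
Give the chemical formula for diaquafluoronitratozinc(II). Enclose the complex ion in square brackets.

[ZnF(H2O)2(NO3)]

Ligands: 1 fluoro (F, -1), 2 aqua (H2O, neutral), 1 nitrato (NO3, -1). Ligand charge sum = -2.
With Zn in oxidation state +2, the complex ion is [Zn...].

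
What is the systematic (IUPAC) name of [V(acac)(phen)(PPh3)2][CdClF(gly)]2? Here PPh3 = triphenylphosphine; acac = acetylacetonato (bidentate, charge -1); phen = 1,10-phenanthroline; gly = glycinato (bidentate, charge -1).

(acetylacetonato)(1,10-phenanthroline)bis(triphenylphosphine)vanadium(III) chlorofluoro(glycinato)cadmate(II)

Cadmium is always +2 in its complexes; the anion's ligand charges sum to -3, so the complex anion is 1−.
With 2 anions per cation, the cation must be 2×1 = 2+.
Cation: ligand charges sum to -1; for the ion to be 2+, V = +3.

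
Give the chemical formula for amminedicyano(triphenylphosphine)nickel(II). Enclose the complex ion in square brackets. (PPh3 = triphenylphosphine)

Ligands: 1 ammine (NH3, neutral), 1 triphenylphosphine (PPh3, neutral), 2 cyano (CN, -1). Ligand charge sum = -2.
With Ni in oxidation state +2, the complex ion is [Ni...].

[Ni(CN)2(NH3)(PPh3)]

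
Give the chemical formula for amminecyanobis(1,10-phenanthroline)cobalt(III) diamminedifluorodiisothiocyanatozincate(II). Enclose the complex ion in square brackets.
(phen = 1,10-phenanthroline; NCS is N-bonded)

Cation [Co…]: ligand charges -1, Co(III) ⇒ ion charge 2+.
Anion [Zn…]: ligand charges -4, Zn(II) ⇒ ion charge 2−.
One 2+ cation balances one 2− anion.

[Co(CN)(NH3)(phen)2][ZnF2(NCS)2(NH3)2]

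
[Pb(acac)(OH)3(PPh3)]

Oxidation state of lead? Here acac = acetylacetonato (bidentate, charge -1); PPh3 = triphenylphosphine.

No counter-ion: the bracketed complex is neutral.
Ligand charges: 3×OH = -3; 1×acac = -1; 1×PPh3 neutral; sum -4.
Pb + (-4) = 0 ⇒ Pb is +4.

+4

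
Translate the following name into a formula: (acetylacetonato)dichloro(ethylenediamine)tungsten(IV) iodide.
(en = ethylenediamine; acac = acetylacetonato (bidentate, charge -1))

Ligands: 2 chloro (Cl, -1), 1 ethylenediamine (en, neutral), 1 acetylacetonato (acac, -1). Ligand charge sum = -3.
Charge balance with iodide (-1) requires 1 complex ion per 1 iodide.

[W(acac)Cl2(en)]I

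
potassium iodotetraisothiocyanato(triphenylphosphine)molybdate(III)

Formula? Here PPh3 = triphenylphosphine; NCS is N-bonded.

K2[MoI(NCS)4(PPh3)]

Ligands: 1 iodo (I, -1), 1 triphenylphosphine (PPh3, neutral), 4 isothiocyanato (NCS, -1). Ligand charge sum = -5.
With Mo in oxidation state +3, the complex ion is [Mo...]^2−.
Charge balance with potassium (+1) requires 1 complex ion per 2 potassium.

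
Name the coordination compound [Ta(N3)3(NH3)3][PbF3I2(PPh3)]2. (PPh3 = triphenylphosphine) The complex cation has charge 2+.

triamminetriazidotantalum(V) trifluorodiiodo(triphenylphosphine)plumbate(IV)

Both ions are complex: the cation is named first with the plain metal name, the anion second with the -ate form; each ion's ligands are alphabetised independently.
The complex cation is given as 2+; its ligand charges sum to -3, so Ta = +5.
With 2 anions per cation, each anion must be 2/2 = 1−.
Anion: ligand charges sum to -5; for the ion to be 1−, Pb = +4.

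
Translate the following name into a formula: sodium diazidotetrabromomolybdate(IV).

Na2[MoBr4(N3)2]

Ligands: 2 azido (N3, -1), 4 bromo (Br, -1). Ligand charge sum = -6.
Charge balance with sodium (+1) requires 1 complex ion per 2 sodium.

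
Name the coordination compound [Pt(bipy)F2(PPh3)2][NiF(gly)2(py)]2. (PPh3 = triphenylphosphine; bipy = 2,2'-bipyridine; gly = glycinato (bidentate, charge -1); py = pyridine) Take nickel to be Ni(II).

Both ions are complex: the cation is named first with the plain metal name, the anion second with the -ate form; each ion's ligands are alphabetised independently.
Ni is given as +2; the anion's ligand charges sum to -3, so the complex anion is 1−.
With 2 anions per cation, the cation must be 2×1 = 2+.
Cation: ligand charges sum to -2; for the ion to be 2+, Pt = +4.

(2,2'-bipyridine)difluorobis(triphenylphosphine)platinum(IV) fluorobis(glycinato)(pyridine)nickelate(II)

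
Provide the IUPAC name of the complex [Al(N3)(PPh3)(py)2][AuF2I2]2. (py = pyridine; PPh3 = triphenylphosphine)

Aluminium is always +3 in its complexes; the cation's ligand charges sum to -1, so the complex cation is 2+.
With 2 anions per cation, each anion must be 2/2 = 1−.
Anion: ligand charges sum to -4; for the ion to be 1−, Au = +3.

azidobis(pyridine)(triphenylphosphine)aluminium(III) difluorodiiodoaurate(III)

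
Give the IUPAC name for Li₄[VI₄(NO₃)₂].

lithium tetraiododinitratovanadate(II)

The 4 lithium counter-ions carry a total charge of +4, so each complex ion is 4−.
Ligand charges: 4×iodo (-1 each), 2×nitrato (-1 each); total -6. So V + (-6) = 4−, giving V = +2.
Ligands are named alphabetically: iodo before nitrato.
The complex ion is anionic, so vanadium takes the -ate form vanadate(II).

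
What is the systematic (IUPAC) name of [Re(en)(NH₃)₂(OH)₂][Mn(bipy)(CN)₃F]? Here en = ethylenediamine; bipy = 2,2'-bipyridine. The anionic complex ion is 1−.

diammine(ethylenediamine)dihydroxorhenium(III) (2,2'-bipyridine)tricyanofluoromanganate(III)

The complex anion is given as 1−; its ligand charges sum to -4, so Mn = +3.
A 1:1 salt means the cation carries the equal and opposite charge, 1+.
Cation: ligand charges sum to -2; for the ion to be 1+, Re = +3.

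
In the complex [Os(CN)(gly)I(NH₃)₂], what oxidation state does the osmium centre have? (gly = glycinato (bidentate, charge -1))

+3

No counter-ion: the bracketed complex is neutral.
Ligand charges: 2×NH3 neutral; 1×I = -1; 1×gly = -1; 1×CN = -1; sum -3.
Os + (-3) = 0 ⇒ Os is +3.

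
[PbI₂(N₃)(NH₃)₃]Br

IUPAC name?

triammineazidodiiodolead(IV) bromide

The 1 bromide counter-ion carries a total charge of -1, so each complex ion is 1+.
Ligand charges: 1×azido (-1 each), 3×ammine (neutral), 2×iodo (-1 each); total -3. So Pb + (-3) = 1+, giving Pb = +4.
Ligands are named alphabetically: ammine before azido before iodo.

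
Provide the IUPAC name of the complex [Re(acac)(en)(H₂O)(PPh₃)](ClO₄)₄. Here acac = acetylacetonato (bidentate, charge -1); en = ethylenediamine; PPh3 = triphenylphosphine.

The 4 perchlorate counter-ions carry a total charge of -4, so each complex ion is 4+.
Ligand charges: 1×acetylacetonato (-1 each), 1×ethylenediamine (neutral), 1×triphenylphosphine (neutral), 1×aqua (neutral); total -1. So Re + (-1) = 4+, giving Re = +5.
Ligands are named alphabetically: acetylacetonato before aqua before ethylenediamine before triphenylphosphine.

(acetylacetonato)aqua(ethylenediamine)(triphenylphosphine)rhenium(V) perchlorate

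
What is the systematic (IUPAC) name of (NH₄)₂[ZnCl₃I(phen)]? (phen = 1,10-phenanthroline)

The 2 ammonium counter-ions carry a total charge of +2, so each complex ion is 2−.
Ligand charges: 1×iodo (-1 each), 1×1,10-phenanthroline (neutral), 3×chloro (-1 each); total -4. So Zn + (-4) = 2−, giving Zn = +2.
The complex ion is anionic, so zinc takes the -ate form zincate(II).

ammonium trichloroiodo(1,10-phenanthroline)zincate(II)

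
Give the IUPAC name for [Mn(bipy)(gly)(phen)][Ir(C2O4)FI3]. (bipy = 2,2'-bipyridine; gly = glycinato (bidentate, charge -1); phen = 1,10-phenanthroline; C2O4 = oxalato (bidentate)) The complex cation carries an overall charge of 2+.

Both ions are complex: the cation is named first with the plain metal name, the anion second with the -ate form; each ion's ligands are alphabetised independently.
The complex cation is given as 2+; its ligand charges sum to -1, so Mn = +3.
A 1:1 salt means the anion carries the equal and opposite charge, 2−.
Anion: ligand charges sum to -6; for the ion to be 2−, Ir = +4.

(2,2'-bipyridine)(glycinato)(1,10-phenanthroline)manganese(III) fluorotriiodooxalatoiridate(IV)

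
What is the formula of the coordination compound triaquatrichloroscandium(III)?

[ScCl3(H2O)3]

Ligands: 3 aqua (H2O, neutral), 3 chloro (Cl, -1). Ligand charge sum = -3.
With Sc in oxidation state +3, the complex ion is [Sc...].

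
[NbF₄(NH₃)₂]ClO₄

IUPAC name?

diamminetetrafluoroniobium(V) perchlorate

The 1 perchlorate counter-ion carries a total charge of -1, so each complex ion is 1+.
Ligand charges: 4×fluoro (-1 each), 2×ammine (neutral); total -4. So Nb + (-4) = 1+, giving Nb = +5.
Ligands are named alphabetically: ammine before fluoro.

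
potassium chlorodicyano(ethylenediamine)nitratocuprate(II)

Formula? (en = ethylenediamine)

K2[CuCl(CN)2(en)(NO3)]

Ligands: 1 chloro (Cl, -1), 1 ethylenediamine (en, neutral), 2 cyano (CN, -1), 1 nitrato (NO3, -1). Ligand charge sum = -4.
With Cu in oxidation state +2, the complex ion is [Cu...]^2−.
Charge balance with potassium (+1) requires 1 complex ion per 2 potassium.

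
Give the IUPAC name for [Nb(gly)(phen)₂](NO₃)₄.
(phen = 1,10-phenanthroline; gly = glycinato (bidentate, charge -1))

The 4 nitrate counter-ions carry a total charge of -4, so each complex ion is 4+.
Ligand charges: 2×1,10-phenanthroline (neutral), 1×glycinato (-1 each); total -1. So Nb + (-1) = 4+, giving Nb = +5.
Ligands are named alphabetically: glycinato before phenanthroline.

(glycinato)bis(1,10-phenanthroline)niobium(V) nitrate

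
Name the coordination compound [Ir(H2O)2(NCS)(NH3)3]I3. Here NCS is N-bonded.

The 3 iodide counter-ions carry a total charge of -3, so each complex ion is 3+.
Ligand charges: 2×aqua (neutral), 3×ammine (neutral), 1×isothiocyanato (-1 each); total -1. So Ir + (-1) = 3+, giving Ir = +4.
Ligands are named alphabetically: ammine before aqua before isothiocyanato.

triamminediaquaisothiocyanatoiridium(IV) iodide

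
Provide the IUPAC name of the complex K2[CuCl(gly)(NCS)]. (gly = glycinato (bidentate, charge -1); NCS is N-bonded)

The 2 potassium counter-ions carry a total charge of +2, so each complex ion is 2−.
Ligand charges: 1×glycinato (-1 each), 1×isothiocyanato (-1 each), 1×chloro (-1 each); total -3. So Cu + (-3) = 2−, giving Cu = +1.
Ligands are named alphabetically: chloro before glycinato before isothiocyanato.
The complex ion is anionic, so copper takes the -ate form cuprate(I).

potassium chloro(glycinato)isothiocyanatocuprate(I)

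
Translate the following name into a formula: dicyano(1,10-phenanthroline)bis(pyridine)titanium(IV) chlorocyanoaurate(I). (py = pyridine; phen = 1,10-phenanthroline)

Cation [Ti…]: ligand charges -2, Ti(IV) ⇒ ion charge 2+.
Anion [Au…]: ligand charges -2, Au(I) ⇒ ion charge 1−.
One 2+ cation requires 2 of the 1− anion.

[Ti(CN)2(phen)(py)2][AuCl(CN)]2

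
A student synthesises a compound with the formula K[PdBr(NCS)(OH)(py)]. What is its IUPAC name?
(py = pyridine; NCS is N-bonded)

The 1 potassium counter-ion carries a total charge of +1, so each complex ion is 1−.
Ligand charges: 1×pyridine (neutral), 1×isothiocyanato (-1 each), 1×hydroxo (-1 each), 1×bromo (-1 each); total -3. So Pd + (-3) = 1−, giving Pd = +2.
Ligands are named alphabetically: bromo before hydroxo before isothiocyanato before pyridine.
The complex ion is anionic, so palladium takes the -ate form palladate(II).

potassium bromohydroxoisothiocyanato(pyridine)palladate(II)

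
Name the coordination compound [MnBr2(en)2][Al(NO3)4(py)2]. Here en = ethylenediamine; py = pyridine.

Both ions are complex: the cation is named first with the plain metal name, the anion second with the -ate form; each ion's ligands are alphabetised independently.
Aluminium is always +3 in its complexes; the anion's ligand charges sum to -4, so the complex anion is 1−.
A 1:1 salt means the cation carries the equal and opposite charge, 1+.
Cation: ligand charges sum to -2; for the ion to be 1+, Mn = +3.

dibromobis(ethylenediamine)manganese(III) tetranitratobis(pyridine)aluminate(III)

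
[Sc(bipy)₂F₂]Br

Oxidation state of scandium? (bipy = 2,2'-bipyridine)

+3

1 bromide outside the brackets (-1 each) → the complex ion is 1+.
Ligand charges: 2×F = -2; 2×bipy neutral; sum -2.
Sc + (-2) = 1+ ⇒ Sc is +3.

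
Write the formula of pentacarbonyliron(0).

Ligands: 5 carbonyl (CO, neutral). Ligand charge sum = 0.
With Fe in oxidation state 0, the complex ion is [Fe...].

[Fe(CO)5]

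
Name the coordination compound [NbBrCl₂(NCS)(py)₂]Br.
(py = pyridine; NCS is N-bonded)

bromodichloroisothiocyanatobis(pyridine)niobium(V) bromide

The 1 bromide counter-ion carries a total charge of -1, so each complex ion is 1+.
Ligand charges: 1×bromo (-1 each), 2×pyridine (neutral), 2×chloro (-1 each), 1×isothiocyanato (-1 each); total -4. So Nb + (-4) = 1+, giving Nb = +5.
Ligands are named alphabetically: bromo before chloro before isothiocyanato before pyridine.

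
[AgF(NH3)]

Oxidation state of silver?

+1

No counter-ion: the bracketed complex is neutral.
Ligand charges: 1×NH3 neutral; 1×F = -1; sum -1.
Ag + (-1) = 0 ⇒ Ag is +1.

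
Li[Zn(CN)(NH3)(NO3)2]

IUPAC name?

lithium amminecyanodinitratozincate(II)

The 1 lithium counter-ion carries a total charge of +1, so each complex ion is 1−.
Ligand charges: 1×cyano (-1 each), 1×ammine (neutral), 2×nitrato (-1 each); total -3. So Zn + (-3) = 1−, giving Zn = +2.
Ligands are named alphabetically: ammine before cyano before nitrato.
The complex ion is anionic, so zinc takes the -ate form zincate(II).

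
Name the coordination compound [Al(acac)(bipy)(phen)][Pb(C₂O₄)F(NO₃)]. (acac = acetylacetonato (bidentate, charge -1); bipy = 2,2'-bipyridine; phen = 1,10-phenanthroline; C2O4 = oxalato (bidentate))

Aluminium is always +3 in its complexes; the cation's ligand charges sum to -1, so the complex cation is 2+.
A 1:1 salt means the anion carries the equal and opposite charge, 2−.
Anion: ligand charges sum to -4; for the ion to be 2−, Pb = +2.

(acetylacetonato)(2,2'-bipyridine)(1,10-phenanthroline)aluminium(III) fluoronitratooxalatoplumbate(II)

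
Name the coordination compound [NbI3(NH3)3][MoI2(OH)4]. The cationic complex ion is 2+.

The complex cation is given as 2+; its ligand charges sum to -3, so Nb = +5.
A 1:1 salt means the anion carries the equal and opposite charge, 2−.
Anion: ligand charges sum to -6; for the ion to be 2−, Mo = +4.

triamminetriiodoniobium(V) tetrahydroxodiiodomolybdate(IV)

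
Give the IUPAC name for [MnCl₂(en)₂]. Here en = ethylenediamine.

There is no counter-ion, so the complex is neutral overall.
Ligand charges: 2×chloro (-1 each), 2×ethylenediamine (neutral); total -2. So Mn + (-2) = 0, giving Mn = +2.
Ligands are named alphabetically: chloro before ethylenediamine.

dichlorobis(ethylenediamine)manganese(II)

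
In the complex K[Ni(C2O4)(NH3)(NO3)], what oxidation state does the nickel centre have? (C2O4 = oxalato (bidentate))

+2

1 potassium outside the brackets (+1 each) → the complex ion is 1−.
Ligand charges: 1×NH3 neutral; 1×C2O4 = -2; 1×NO3 = -1; sum -3.
Ni + (-3) = 1− ⇒ Ni is +2.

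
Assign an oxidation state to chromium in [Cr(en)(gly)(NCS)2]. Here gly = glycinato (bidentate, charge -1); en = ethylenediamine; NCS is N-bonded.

No counter-ion: the bracketed complex is neutral.
Ligand charges: 1×gly = -1; 1×en neutral; 2×NCS = -2; sum -3.
Cr + (-3) = 0 ⇒ Cr is +3.

+3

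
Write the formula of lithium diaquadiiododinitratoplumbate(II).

Li2[Pb(H2O)2I2(NO3)2]

Ligands: 2 iodo (I, -1), 2 nitrato (NO3, -1), 2 aqua (H2O, neutral). Ligand charge sum = -4.
Charge balance with lithium (+1) requires 1 complex ion per 2 lithium.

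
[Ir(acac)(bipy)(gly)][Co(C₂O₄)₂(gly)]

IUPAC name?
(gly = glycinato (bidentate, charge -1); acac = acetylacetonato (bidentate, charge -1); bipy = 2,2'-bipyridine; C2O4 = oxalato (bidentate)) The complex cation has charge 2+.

(acetylacetonato)(2,2'-bipyridine)(glycinato)iridium(IV) (glycinato)dioxalatocobaltate(III)

The complex cation is given as 2+; its ligand charges sum to -2, so Ir = +4.
A 1:1 salt means the anion carries the equal and opposite charge, 2−.
Anion: ligand charges sum to -5; for the ion to be 2−, Co = +3.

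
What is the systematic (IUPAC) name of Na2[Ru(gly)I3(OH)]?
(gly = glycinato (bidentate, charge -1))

sodium (glycinato)hydroxotriiodoruthenate(III)

The 2 sodium counter-ions carry a total charge of +2, so each complex ion is 2−.
Ligand charges: 3×iodo (-1 each), 1×glycinato (-1 each), 1×hydroxo (-1 each); total -5. So Ru + (-5) = 2−, giving Ru = +3.
Ligands are named alphabetically: glycinato before hydroxo before iodo.
The complex ion is anionic, so ruthenium takes the -ate form ruthenate(III).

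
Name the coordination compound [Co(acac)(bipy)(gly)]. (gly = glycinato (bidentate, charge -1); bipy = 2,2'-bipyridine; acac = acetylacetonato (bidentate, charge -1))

There is no counter-ion, so the complex is neutral overall.
Ligand charges: 1×glycinato (-1 each), 1×2,2'-bipyridine (neutral), 1×acetylacetonato (-1 each); total -2. So Co + (-2) = 0, giving Co = +2.
Ligands are named alphabetically: acetylacetonato before bipyridine before glycinato.

(acetylacetonato)(2,2'-bipyridine)(glycinato)cobalt(II)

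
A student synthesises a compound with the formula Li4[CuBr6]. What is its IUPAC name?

lithium hexabromocuprate(II)

The 4 lithium counter-ions carry a total charge of +4, so each complex ion is 4−.
Ligand charges: 6×bromo (-1 each); total -6. So Cu + (-6) = 4−, giving Cu = +2.
The complex ion is anionic, so copper takes the -ate form cuprate(II).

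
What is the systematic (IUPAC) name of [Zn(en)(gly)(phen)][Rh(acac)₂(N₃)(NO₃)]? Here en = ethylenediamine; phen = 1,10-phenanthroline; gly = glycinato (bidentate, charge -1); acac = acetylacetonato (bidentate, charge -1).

Both ions are complex: the cation is named first with the plain metal name, the anion second with the -ate form; each ion's ligands are alphabetised independently.
Zinc is always +2 in its complexes; the cation's ligand charges sum to -1, so the complex cation is 1+.
A 1:1 salt means the anion carries the equal and opposite charge, 1−.
Anion: ligand charges sum to -4; for the ion to be 1−, Rh = +3.

(ethylenediamine)(glycinato)(1,10-phenanthroline)zinc(II) bis(acetylacetonato)azidonitratorhodate(III)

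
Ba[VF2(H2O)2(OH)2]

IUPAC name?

barium diaquadifluorodihydroxovanadate(II)

The 1 barium counter-ion carries a total charge of +2, so each complex ion is 2−.
Ligand charges: 2×aqua (neutral), 2×fluoro (-1 each), 2×hydroxo (-1 each); total -4. So V + (-4) = 2−, giving V = +2.
Ligands are named alphabetically: aqua before fluoro before hydroxo.
The complex ion is anionic, so vanadium takes the -ate form vanadate(II).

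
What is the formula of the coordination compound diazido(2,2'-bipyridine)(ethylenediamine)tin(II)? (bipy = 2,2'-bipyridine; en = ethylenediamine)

Ligands: 1 2,2'-bipyridine (bipy, neutral), 1 ethylenediamine (en, neutral), 2 azido (N3, -1). Ligand charge sum = -2.
With Sn in oxidation state +2, the complex ion is [Sn...].

[Sn(bipy)(en)(N3)2]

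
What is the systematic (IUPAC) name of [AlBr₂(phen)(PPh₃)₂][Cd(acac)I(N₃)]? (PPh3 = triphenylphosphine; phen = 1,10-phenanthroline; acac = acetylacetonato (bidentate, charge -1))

Both ions are complex: the cation is named first with the plain metal name, the anion second with the -ate form; each ion's ligands are alphabetised independently.
Cadmium is always +2 in its complexes; the anion's ligand charges sum to -3, so the complex anion is 1−.
A 1:1 salt means the cation carries the equal and opposite charge, 1+.
Cation: ligand charges sum to -2; for the ion to be 1+, Al = +3.

dibromo(1,10-phenanthroline)bis(triphenylphosphine)aluminium(III) (acetylacetonato)azidoiodocadmate(II)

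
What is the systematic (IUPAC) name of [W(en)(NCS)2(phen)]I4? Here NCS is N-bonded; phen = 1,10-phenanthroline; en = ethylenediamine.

(ethylenediamine)diisothiocyanato(1,10-phenanthroline)tungsten(VI) iodide

The 4 iodide counter-ions carry a total charge of -4, so each complex ion is 4+.
Ligand charges: 2×isothiocyanato (-1 each), 1×1,10-phenanthroline (neutral), 1×ethylenediamine (neutral); total -2. So W + (-2) = 4+, giving W = +6.
Ligands are named alphabetically: ethylenediamine before isothiocyanato before phenanthroline.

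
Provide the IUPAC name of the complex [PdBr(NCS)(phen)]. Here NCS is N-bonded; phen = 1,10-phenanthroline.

bromoisothiocyanato(1,10-phenanthroline)palladium(II)

There is no counter-ion, so the complex is neutral overall.
Ligand charges: 1×isothiocyanato (-1 each), 1×bromo (-1 each), 1×1,10-phenanthroline (neutral); total -2. So Pd + (-2) = 0, giving Pd = +2.
Ligands are named alphabetically: bromo before isothiocyanato before phenanthroline.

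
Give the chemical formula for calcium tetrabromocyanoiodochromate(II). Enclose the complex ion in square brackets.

Ca2[CrBr4(CN)I]

Ligands: 1 cyano (CN, -1), 4 bromo (Br, -1), 1 iodo (I, -1). Ligand charge sum = -6.
With Cr in oxidation state +2, the complex ion is [Cr...]^4−.
Charge balance with calcium (+2) requires 1 complex ion per 2 calcium.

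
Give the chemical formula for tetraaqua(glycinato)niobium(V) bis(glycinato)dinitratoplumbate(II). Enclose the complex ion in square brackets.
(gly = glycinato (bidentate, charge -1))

Cation [Nb…]: ligand charges -1, Nb(V) ⇒ ion charge 4+.
Anion [Pb…]: ligand charges -4, Pb(II) ⇒ ion charge 2−.
One 4+ cation requires 2 of the 2− anion.

[Nb(gly)(H2O)4][Pb(gly)2(NO3)2]2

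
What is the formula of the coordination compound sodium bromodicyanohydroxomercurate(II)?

Na2[HgBr(CN)2(OH)]

Ligands: 1 bromo (Br, -1), 1 hydroxo (OH, -1), 2 cyano (CN, -1). Ligand charge sum = -4.
Charge balance with sodium (+1) requires 1 complex ion per 2 sodium.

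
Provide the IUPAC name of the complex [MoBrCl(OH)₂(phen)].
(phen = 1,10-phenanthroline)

bromochlorodihydroxo(1,10-phenanthroline)molybdenum(IV)

There is no counter-ion, so the complex is neutral overall.
Ligand charges: 2×hydroxo (-1 each), 1×1,10-phenanthroline (neutral), 1×bromo (-1 each), 1×chloro (-1 each); total -4. So Mo + (-4) = 0, giving Mo = +4.
Ligands are named alphabetically: bromo before chloro before hydroxo before phenanthroline.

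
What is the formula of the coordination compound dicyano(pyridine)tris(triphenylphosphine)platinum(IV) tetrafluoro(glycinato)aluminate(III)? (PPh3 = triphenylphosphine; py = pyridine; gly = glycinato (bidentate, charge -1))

[Pt(CN)2(PPh3)3(py)][AlF4(gly)]

Cation [Pt…]: ligand charges -2, Pt(IV) ⇒ ion charge 2+.
Anion [Al…]: ligand charges -5, Al(III) ⇒ ion charge 2−.
One 2+ cation balances one 2− anion.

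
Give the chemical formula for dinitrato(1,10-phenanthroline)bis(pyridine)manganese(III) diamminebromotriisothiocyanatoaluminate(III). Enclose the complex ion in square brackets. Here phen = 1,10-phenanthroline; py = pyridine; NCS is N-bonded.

Cation [Mn…]: ligand charges -2, Mn(III) ⇒ ion charge 1+.
Anion [Al…]: ligand charges -4, Al(III) ⇒ ion charge 1−.
One 1+ cation balances one 1− anion.

[Mn(NO3)2(phen)(py)2][AlBr(NCS)3(NH3)2]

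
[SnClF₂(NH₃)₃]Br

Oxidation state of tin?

+4

1 bromide outside the brackets (-1 each) → the complex ion is 1+.
Ligand charges: 3×NH3 neutral; 2×F = -2; 1×Cl = -1; sum -3.
Sn + (-3) = 1+ ⇒ Sn is +4.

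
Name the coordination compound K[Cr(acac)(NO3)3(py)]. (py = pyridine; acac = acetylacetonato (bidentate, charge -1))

The 1 potassium counter-ion carries a total charge of +1, so each complex ion is 1−.
Ligand charges: 1×pyridine (neutral), 3×nitrato (-1 each), 1×acetylacetonato (-1 each); total -4. So Cr + (-4) = 1−, giving Cr = +3.
Ligands are named alphabetically: acetylacetonato before nitrato before pyridine.
The complex ion is anionic, so chromium takes the -ate form chromate(III).

potassium (acetylacetonato)trinitrato(pyridine)chromate(III)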